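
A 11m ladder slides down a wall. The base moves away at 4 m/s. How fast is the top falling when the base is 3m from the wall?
3√7/7 ≈ 1.134 m/s

x² + y² = 11²
2x·dx/dt + 2y·dy/dt = 0
dy/dt = -x/y · dx/dt = -3/(4√7) · 4 = -3√7/7 m/s
The top is descending at 3√7/7 ≈ 1.134 m/s.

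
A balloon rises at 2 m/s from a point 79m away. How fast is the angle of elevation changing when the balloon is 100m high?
0.009728 rad/s

tan(θ) = y/79
sec²(θ) · dθ/dt = (1/79) · dy/dt
dθ/dt = cos²(θ)/79 · 2 = 79/(79² + 100²) · 2
dθ/dt = 0.009728 rad/s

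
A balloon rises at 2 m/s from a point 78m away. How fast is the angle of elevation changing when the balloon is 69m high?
0.014385 rad/s

tan(θ) = y/78
sec²(θ) · dθ/dt = (1/78) · dy/dt
dθ/dt = cos²(θ)/78 · 2 = 78/(78² + 69²) · 2
dθ/dt = 0.014385 rad/s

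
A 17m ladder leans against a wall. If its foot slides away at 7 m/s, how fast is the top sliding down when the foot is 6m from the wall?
42√253/253 ≈ 2.641 m/s

x² + y² = 17²
2x·dx/dt + 2y·dy/dt = 0
dy/dt = -x/y · dx/dt = -6/√253 · 7 = -42√253/253 m/s
The top is descending at 42√253/253 ≈ 2.641 m/s.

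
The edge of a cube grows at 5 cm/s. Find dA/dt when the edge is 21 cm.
1260 cm²/s

A = 6s²
dA/dt = 12s · ds/dt = 12·21·5 = 1260 cm²/s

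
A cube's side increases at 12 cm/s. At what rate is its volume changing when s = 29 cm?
30276 cm³/s

V = s³
dV/dt = 3s² · ds/dt = 3·29²·12 = 30276 cm³/s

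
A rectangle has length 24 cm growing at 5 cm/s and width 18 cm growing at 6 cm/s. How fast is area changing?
234 cm²/s

A = lw
dA/dt = w·dl/dt + l·dw/dt = 18·5 + 24·6 = 234 cm²/s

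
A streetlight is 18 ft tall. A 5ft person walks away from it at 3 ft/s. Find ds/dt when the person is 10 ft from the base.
15/13 ft/s

By similar triangles: 18/(x+s) = 5/s
Solving: s = 5x/13
ds/dt = 5/13 · dx/dt = 5/13 · 3 = 15/13 ft/s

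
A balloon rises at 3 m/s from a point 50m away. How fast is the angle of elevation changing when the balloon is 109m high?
0.01043 rad/s

tan(θ) = y/50
sec²(θ) · dθ/dt = (1/50) · dy/dt
dθ/dt = cos²(θ)/50 · 3 = 50/(50² + 109²) · 3
dθ/dt = 0.01043 rad/s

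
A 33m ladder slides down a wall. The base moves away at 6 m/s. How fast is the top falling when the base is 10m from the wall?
60√989/989 ≈ 1.908 m/s

x² + y² = 33²
2x·dx/dt + 2y·dy/dt = 0
dy/dt = -x/y · dx/dt = -10/√989 · 6 = -60√989/989 m/s
The top is descending at 60√989/989 ≈ 1.908 m/s.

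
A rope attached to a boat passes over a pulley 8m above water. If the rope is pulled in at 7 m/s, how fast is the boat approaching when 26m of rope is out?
91√17/51 ≈ 7.357 m/s

rope² = x² + 8²
x = √(26² - 8²) = 6√17
dx/dt = (rope/x) · d(rope)/dt = (26/(6√17)) · (-7) = -91√17/51 m/s
The boat approaches at 91√17/51 ≈ 7.357 m/s.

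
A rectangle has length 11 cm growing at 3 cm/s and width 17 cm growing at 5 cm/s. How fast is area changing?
106 cm²/s

A = lw
dA/dt = w·dl/dt + l·dw/dt = 17·3 + 11·5 = 106 cm²/s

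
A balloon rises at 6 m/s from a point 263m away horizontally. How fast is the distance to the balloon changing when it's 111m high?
333√81490/40745 ≈ 2.333 m/s

z² = 263² + y²
z = √(263² + 111²) = √81490
dz/dt = y/z · dy/dt = 111/√81490 · 6 = 333√81490/40745 ≈ 2.333 m/s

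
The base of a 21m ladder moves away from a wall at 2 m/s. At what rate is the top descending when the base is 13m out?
13√17/34 ≈ 1.576 m/s

x² + y² = 21²
2x·dx/dt + 2y·dy/dt = 0
dy/dt = -x/y · dx/dt = -13/(4√17) · 2 = -13√17/34 m/s
The top is descending at 13√17/34 ≈ 1.576 m/s.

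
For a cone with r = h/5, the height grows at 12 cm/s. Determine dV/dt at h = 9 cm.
972π/25 cm³/s

V = (1/3)π(h/5)²h = πh³/75
dV/dt = πh²/25 · 12
At h = 9: dV/dt = 972π/25 cm³/s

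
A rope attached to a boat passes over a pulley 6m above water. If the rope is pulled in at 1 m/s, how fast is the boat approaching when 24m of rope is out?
4√15/15 ≈ 1.033 m/s

rope² = x² + 6²
x = √(24² - 6²) = 6√15
dx/dt = (rope/x) · d(rope)/dt = (24/(6√15)) · (-1) = -4√15/15 m/s
The boat approaches at 4√15/15 ≈ 1.033 m/s.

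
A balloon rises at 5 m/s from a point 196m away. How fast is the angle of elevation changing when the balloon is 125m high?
0.018134 rad/s

tan(θ) = y/196
sec²(θ) · dθ/dt = (1/196) · dy/dt
dθ/dt = cos²(θ)/196 · 5 = 196/(196² + 125²) · 5
dθ/dt = 0.018134 rad/s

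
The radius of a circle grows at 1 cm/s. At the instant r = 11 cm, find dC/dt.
2π cm/s

C = 2πr
dC/dt = 2π · dr/dt = 2π · 1 = 2π cm/s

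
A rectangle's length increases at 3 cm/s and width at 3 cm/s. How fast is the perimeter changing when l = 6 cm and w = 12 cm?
12 cm/s

P = 2(l + w)
dP/dt = 2(dl/dt + dw/dt) = 2(3 + 3) = 12 cm/s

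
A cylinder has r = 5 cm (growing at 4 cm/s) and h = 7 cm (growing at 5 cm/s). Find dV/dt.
405π cm³/s

V = πr²h
dV/dt = 2πrh·dr/dt + πr²·dh/dt
= 2π(5)(7)(4) + π(5)²(5)
= 405π cm³/s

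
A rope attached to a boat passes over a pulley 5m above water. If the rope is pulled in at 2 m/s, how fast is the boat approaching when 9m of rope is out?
9√14/14 ≈ 2.405 m/s

rope² = x² + 5²
x = √(9² - 5²) = 2√14
dx/dt = (rope/x) · d(rope)/dt = (9/(2√14)) · (-2) = -9√14/14 m/s
The boat approaches at 9√14/14 ≈ 2.405 m/s.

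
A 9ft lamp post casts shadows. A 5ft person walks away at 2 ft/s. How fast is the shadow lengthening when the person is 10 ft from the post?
5/2 ft/s

By similar triangles: 9/(x+s) = 5/s
Solving: s = 5x/4
ds/dt = 5/4 · dx/dt = 5/4 · 2 = 5/2 ft/s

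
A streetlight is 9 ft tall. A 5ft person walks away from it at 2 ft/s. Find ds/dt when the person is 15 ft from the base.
5/2 ft/s

By similar triangles: 9/(x+s) = 5/s
Solving: s = 5x/4
ds/dt = 5/4 · dx/dt = 5/4 · 2 = 5/2 ft/s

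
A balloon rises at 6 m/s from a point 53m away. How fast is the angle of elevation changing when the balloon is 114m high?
0.02012 rad/s

tan(θ) = y/53
sec²(θ) · dθ/dt = (1/53) · dy/dt
dθ/dt = cos²(θ)/53 · 6 = 53/(53² + 114²) · 6
dθ/dt = 0.02012 rad/s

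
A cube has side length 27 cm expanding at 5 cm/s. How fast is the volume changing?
10935 cm³/s

V = s³
dV/dt = 3s² · ds/dt = 3·27²·5 = 10935 cm³/s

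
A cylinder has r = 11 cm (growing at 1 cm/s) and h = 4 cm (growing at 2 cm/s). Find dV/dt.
330π cm³/s

V = πr²h
dV/dt = 2πrh·dr/dt + πr²·dh/dt
= 2π(11)(4)(1) + π(11)²(2)
= 330π cm³/s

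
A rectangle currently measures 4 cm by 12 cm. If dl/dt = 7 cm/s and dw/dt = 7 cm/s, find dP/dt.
28 cm/s

P = 2(l + w)
dP/dt = 2(dl/dt + dw/dt) = 2(7 + 7) = 28 cm/s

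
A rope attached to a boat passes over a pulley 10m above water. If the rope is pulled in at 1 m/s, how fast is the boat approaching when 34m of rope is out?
17√66/132 ≈ 1.046 m/s

rope² = x² + 10²
x = √(34² - 10²) = 4√66
dx/dt = (rope/x) · d(rope)/dt = (34/(4√66)) · (-1) = -17√66/132 m/s
The boat approaches at 17√66/132 ≈ 1.046 m/s.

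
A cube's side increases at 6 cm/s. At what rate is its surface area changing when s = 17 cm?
1224 cm²/s

A = 6s²
dA/dt = 12s · ds/dt = 12·17·6 = 1224 cm²/s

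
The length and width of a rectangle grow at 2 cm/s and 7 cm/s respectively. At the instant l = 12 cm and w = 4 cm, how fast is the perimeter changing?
18 cm/s

P = 2(l + w)
dP/dt = 2(dl/dt + dw/dt) = 2(2 + 7) = 18 cm/s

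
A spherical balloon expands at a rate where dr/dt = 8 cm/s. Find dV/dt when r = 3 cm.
288π cm³/s

V = (4/3)πr³
dV/dt = dV/dr · dr/dt = 4πr² · 8
At r = 3: dV/dt = 288π cm³/s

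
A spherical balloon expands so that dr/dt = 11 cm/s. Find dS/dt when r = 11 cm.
968π cm²/s

S = 4πr²
dS/dt = dS/dr · dr/dt = 8πr · 11
At r = 11: dS/dt = 968π cm²/s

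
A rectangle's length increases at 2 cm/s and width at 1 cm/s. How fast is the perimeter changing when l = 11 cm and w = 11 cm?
6 cm/s

P = 2(l + w)
dP/dt = 2(dl/dt + dw/dt) = 2(2 + 1) = 6 cm/s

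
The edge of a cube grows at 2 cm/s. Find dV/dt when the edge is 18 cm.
1944 cm³/s

V = s³
dV/dt = 3s² · ds/dt = 3·18²·2 = 1944 cm³/s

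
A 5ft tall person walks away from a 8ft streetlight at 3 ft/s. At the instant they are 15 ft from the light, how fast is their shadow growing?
5 ft/s

By similar triangles: 8/(x+s) = 5/s
Solving: s = 5x/3
ds/dt = 5/3 · dx/dt = 5/3 · 3 = 5 ft/s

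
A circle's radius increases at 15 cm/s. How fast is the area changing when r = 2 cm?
60π cm²/s

A = πr²
dA/dt = 2πr · dr/dt = 2π(2)(15) = 60π cm²/s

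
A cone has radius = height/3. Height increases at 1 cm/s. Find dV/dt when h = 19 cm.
361π/9 cm³/s

V = (1/3)π(h/3)²h = πh³/27
dV/dt = πh²/9 · 1
At h = 19: dV/dt = 361π/9 cm³/s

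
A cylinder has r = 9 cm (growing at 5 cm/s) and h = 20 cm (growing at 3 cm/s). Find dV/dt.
2043π cm³/s

V = πr²h
dV/dt = 2πrh·dr/dt + πr²·dh/dt
= 2π(9)(20)(5) + π(9)²(3)
= 2043π cm³/s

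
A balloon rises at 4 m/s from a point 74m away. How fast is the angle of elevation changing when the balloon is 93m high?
0.020956 rad/s

tan(θ) = y/74
sec²(θ) · dθ/dt = (1/74) · dy/dt
dθ/dt = cos²(θ)/74 · 4 = 74/(74² + 93²) · 4
dθ/dt = 0.020956 rad/s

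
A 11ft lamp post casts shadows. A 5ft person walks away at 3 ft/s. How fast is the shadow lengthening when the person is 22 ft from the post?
5/2 ft/s

By similar triangles: 11/(x+s) = 5/s
Solving: s = 5x/6
ds/dt = 5/6 · dx/dt = 5/6 · 3 = 5/2 ft/s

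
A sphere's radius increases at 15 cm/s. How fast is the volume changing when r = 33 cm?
65340π cm³/s

V = (4/3)πr³
dV/dt = dV/dr · dr/dt = 4πr² · 15
At r = 33: dV/dt = 65340π cm³/s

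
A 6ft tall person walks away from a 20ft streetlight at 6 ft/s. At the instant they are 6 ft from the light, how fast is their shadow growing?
18/7 ft/s

By similar triangles: 20/(x+s) = 6/s
Solving: s = 6x/14
ds/dt = 6/14 · dx/dt = 3/7 · 6 = 18/7 ft/s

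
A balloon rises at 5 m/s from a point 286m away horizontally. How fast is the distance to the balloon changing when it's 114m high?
285√82/1394 ≈ 1.851 m/s

z² = 286² + y²
z = √(286² + 114²) = 34√82
dz/dt = y/z · dy/dt = 114/(34√82) · 5 = 285√82/1394 ≈ 1.851 m/s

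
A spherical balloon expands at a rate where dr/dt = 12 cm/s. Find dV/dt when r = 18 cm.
15552π cm³/s

V = (4/3)πr³
dV/dt = dV/dr · dr/dt = 4πr² · 12
At r = 18: dV/dt = 15552π cm³/s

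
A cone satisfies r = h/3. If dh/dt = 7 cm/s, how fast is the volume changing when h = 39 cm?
1183π cm³/s

V = (1/3)π(h/3)²h = πh³/27
dV/dt = πh²/9 · 7
At h = 39: dV/dt = 1183π cm³/s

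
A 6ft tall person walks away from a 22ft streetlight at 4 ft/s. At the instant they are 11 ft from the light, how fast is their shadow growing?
3/2 ft/s

By similar triangles: 22/(x+s) = 6/s
Solving: s = 6x/16
ds/dt = 6/16 · dx/dt = 3/8 · 4 = 3/2 ft/s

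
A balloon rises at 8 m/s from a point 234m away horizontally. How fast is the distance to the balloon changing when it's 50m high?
100√14314/7157 ≈ 1.672 m/s

z² = 234² + y²
z = √(234² + 50²) = 2√14314
dz/dt = y/z · dy/dt = 50/(2√14314) · 8 = 100√14314/7157 ≈ 1.672 m/s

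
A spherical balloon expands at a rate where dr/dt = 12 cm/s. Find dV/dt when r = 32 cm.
49152π cm³/s

V = (4/3)πr³
dV/dt = dV/dr · dr/dt = 4πr² · 12
At r = 32: dV/dt = 49152π cm³/s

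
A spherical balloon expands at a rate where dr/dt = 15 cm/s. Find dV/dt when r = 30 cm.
54000π cm³/s

V = (4/3)πr³
dV/dt = dV/dr · dr/dt = 4πr² · 15
At r = 30: dV/dt = 54000π cm³/s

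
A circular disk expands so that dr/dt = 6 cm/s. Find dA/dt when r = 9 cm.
108π cm²/s

A = πr²
dA/dt = 2πr · dr/dt = 2π(9)(6) = 108π cm²/s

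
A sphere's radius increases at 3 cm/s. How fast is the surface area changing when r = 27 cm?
648π cm²/s

S = 4πr²
dS/dt = dS/dr · dr/dt = 8πr · 3
At r = 27: dS/dt = 648π cm²/s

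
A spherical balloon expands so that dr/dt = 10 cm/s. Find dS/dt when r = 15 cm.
1200π cm²/s

S = 4πr²
dS/dt = dS/dr · dr/dt = 8πr · 10
At r = 15: dS/dt = 1200π cm²/s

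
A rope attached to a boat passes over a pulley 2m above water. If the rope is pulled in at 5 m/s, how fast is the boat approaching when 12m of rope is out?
6√35/7 ≈ 5.071 m/s

rope² = x² + 2²
x = √(12² - 2²) = 2√35
dx/dt = (rope/x) · d(rope)/dt = (12/(2√35)) · (-5) = -6√35/7 m/s
The boat approaches at 6√35/7 ≈ 5.071 m/s.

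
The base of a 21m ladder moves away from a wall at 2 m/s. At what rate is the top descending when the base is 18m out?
12√13/13 ≈ 3.328 m/s

x² + y² = 21²
2x·dx/dt + 2y·dy/dt = 0
dy/dt = -x/y · dx/dt = -18/(3√13) · 2 = -12√13/13 m/s
The top is descending at 12√13/13 ≈ 3.328 m/s.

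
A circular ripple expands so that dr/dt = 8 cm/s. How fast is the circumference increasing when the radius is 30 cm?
16π cm/s

C = 2πr
dC/dt = 2π · dr/dt = 2π · 8 = 16π cm/s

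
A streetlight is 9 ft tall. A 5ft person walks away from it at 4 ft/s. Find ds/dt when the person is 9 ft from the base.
5 ft/s

By similar triangles: 9/(x+s) = 5/s
Solving: s = 5x/4
ds/dt = 5/4 · dx/dt = 5/4 · 4 = 5 ft/s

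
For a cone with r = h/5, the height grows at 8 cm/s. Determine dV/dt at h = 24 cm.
4608π/25 cm³/s

V = (1/3)π(h/5)²h = πh³/75
dV/dt = πh²/25 · 8
At h = 24: dV/dt = 4608π/25 cm³/s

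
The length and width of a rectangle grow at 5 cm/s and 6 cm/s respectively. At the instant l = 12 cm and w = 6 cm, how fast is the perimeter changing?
22 cm/s

P = 2(l + w)
dP/dt = 2(dl/dt + dw/dt) = 2(5 + 6) = 22 cm/s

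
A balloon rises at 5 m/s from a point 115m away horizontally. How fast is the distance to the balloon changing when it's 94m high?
470√22061/22061 ≈ 3.164 m/s

z² = 115² + y²
z = √(115² + 94²) = √22061
dz/dt = y/z · dy/dt = 94/√22061 · 5 = 470√22061/22061 ≈ 3.164 m/s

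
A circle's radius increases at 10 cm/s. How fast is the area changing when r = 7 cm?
140π cm²/s

A = πr²
dA/dt = 2πr · dr/dt = 2π(7)(10) = 140π cm²/s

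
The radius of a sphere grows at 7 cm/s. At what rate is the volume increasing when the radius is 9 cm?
2268π cm³/s

V = (4/3)πr³
dV/dt = dV/dr · dr/dt = 4πr² · 7
At r = 9: dV/dt = 2268π cm³/s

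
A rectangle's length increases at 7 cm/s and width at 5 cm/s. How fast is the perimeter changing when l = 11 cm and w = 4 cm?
24 cm/s

P = 2(l + w)
dP/dt = 2(dl/dt + dw/dt) = 2(7 + 5) = 24 cm/s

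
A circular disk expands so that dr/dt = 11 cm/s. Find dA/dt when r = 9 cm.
198π cm²/s

A = πr²
dA/dt = 2πr · dr/dt = 2π(9)(11) = 198π cm²/s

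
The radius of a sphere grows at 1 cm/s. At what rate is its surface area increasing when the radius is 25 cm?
200π cm²/s

S = 4πr²
dS/dt = dS/dr · dr/dt = 8πr · 1
At r = 25: dS/dt = 200π cm²/s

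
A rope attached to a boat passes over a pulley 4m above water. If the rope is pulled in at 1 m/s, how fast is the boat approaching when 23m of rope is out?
23√57/171 ≈ 1.015 m/s

rope² = x² + 4²
x = √(23² - 4²) = 3√57
dx/dt = (rope/x) · d(rope)/dt = (23/(3√57)) · (-1) = -23√57/171 m/s
The boat approaches at 23√57/171 ≈ 1.015 m/s.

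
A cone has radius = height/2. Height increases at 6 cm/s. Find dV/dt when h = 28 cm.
1176π cm³/s

V = (1/3)π(h/2)²h = πh³/12
dV/dt = πh²/4 · 6
At h = 28: dV/dt = 1176π cm³/s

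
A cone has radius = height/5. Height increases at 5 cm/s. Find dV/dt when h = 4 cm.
16π/5 cm³/s

V = (1/3)π(h/5)²h = πh³/75
dV/dt = πh²/25 · 5
At h = 4: dV/dt = 16π/5 cm³/s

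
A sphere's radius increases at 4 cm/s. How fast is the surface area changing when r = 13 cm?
416π cm²/s

S = 4πr²
dS/dt = dS/dr · dr/dt = 8πr · 4
At r = 13: dS/dt = 416π cm²/s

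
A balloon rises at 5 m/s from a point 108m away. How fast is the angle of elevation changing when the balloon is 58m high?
0.035933 rad/s

tan(θ) = y/108
sec²(θ) · dθ/dt = (1/108) · dy/dt
dθ/dt = cos²(θ)/108 · 5 = 108/(108² + 58²) · 5
dθ/dt = 0.035933 rad/s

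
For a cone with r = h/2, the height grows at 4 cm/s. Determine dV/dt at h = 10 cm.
100π cm³/s

V = (1/3)π(h/2)²h = πh³/12
dV/dt = πh²/4 · 4
At h = 10: dV/dt = 100π cm³/s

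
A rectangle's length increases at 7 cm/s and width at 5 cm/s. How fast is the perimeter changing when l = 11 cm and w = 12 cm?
24 cm/s

P = 2(l + w)
dP/dt = 2(dl/dt + dw/dt) = 2(7 + 5) = 24 cm/s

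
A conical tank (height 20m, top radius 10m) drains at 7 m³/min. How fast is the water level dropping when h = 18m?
7/(81π) ≈ 0.02751 m/min

r/h = 10/20, so r = (1/2)h
V = (1/3)πr²h = (1/3)π((1/2)h)²h = (1/12)πh³
dV/dh = (1/4)πh²
dh/dt = (dV/dt)/(dV/dh) = -7/((1/4)π·18²) = -7/(81π) m/min
The level is dropping at 7/(81π) ≈ 0.02751 m/min.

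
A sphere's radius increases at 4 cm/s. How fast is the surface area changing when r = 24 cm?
768π cm²/s

S = 4πr²
dS/dt = dS/dr · dr/dt = 8πr · 4
At r = 24: dS/dt = 768π cm²/s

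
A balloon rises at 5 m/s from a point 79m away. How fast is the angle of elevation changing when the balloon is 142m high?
0.014959 rad/s

tan(θ) = y/79
sec²(θ) · dθ/dt = (1/79) · dy/dt
dθ/dt = cos²(θ)/79 · 5 = 79/(79² + 142²) · 5
dθ/dt = 0.014959 rad/s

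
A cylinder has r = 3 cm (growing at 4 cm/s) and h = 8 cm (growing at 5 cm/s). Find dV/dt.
237π cm³/s

V = πr²h
dV/dt = 2πrh·dr/dt + πr²·dh/dt
= 2π(3)(8)(4) + π(3)²(5)
= 237π cm³/s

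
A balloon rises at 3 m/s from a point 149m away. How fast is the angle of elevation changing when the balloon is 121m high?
0.012133 rad/s

tan(θ) = y/149
sec²(θ) · dθ/dt = (1/149) · dy/dt
dθ/dt = cos²(θ)/149 · 3 = 149/(149² + 121²) · 3
dθ/dt = 0.012133 rad/s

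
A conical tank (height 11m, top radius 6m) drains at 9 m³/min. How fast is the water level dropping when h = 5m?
121/(100π) ≈ 0.3852 m/min

r/h = 6/11, so r = (6/11)h
V = (1/3)πr²h = (1/3)π((6/11)h)²h = (12/121)πh³
dV/dh = (36/121)πh²
dh/dt = (dV/dt)/(dV/dh) = -9/((36/121)π·5²) = -121/(100π) m/min
The level is dropping at 121/(100π) ≈ 0.3852 m/min.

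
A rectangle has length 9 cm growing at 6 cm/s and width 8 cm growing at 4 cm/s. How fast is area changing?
84 cm²/s

A = lw
dA/dt = w·dl/dt + l·dw/dt = 8·6 + 9·4 = 84 cm²/s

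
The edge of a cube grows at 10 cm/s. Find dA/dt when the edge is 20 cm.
2400 cm²/s

A = 6s²
dA/dt = 12s · ds/dt = 12·20·10 = 2400 cm²/s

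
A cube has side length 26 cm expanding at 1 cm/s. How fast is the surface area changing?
312 cm²/s

A = 6s²
dA/dt = 12s · ds/dt = 12·26·1 = 312 cm²/s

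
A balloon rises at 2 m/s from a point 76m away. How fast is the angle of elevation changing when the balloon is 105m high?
0.009047 rad/s

tan(θ) = y/76
sec²(θ) · dθ/dt = (1/76) · dy/dt
dθ/dt = cos²(θ)/76 · 2 = 76/(76² + 105²) · 2
dθ/dt = 0.009047 rad/s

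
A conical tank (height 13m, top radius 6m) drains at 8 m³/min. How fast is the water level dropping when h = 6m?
169/(162π) ≈ 0.3321 m/min

r/h = 6/13, so r = (6/13)h
V = (1/3)πr²h = (1/3)π((6/13)h)²h = (12/169)πh³
dV/dh = (36/169)πh²
dh/dt = (dV/dt)/(dV/dh) = -8/((36/169)π·6²) = -169/(162π) m/min
The level is dropping at 169/(162π) ≈ 0.3321 m/min.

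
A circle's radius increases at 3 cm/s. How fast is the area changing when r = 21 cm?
126π cm²/s

A = πr²
dA/dt = 2πr · dr/dt = 2π(21)(3) = 126π cm²/s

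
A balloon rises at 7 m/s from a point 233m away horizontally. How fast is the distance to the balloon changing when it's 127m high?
889√70418/70418 ≈ 3.35 m/s

z² = 233² + y²
z = √(233² + 127²) = √70418
dz/dt = y/z · dy/dt = 127/√70418 · 7 = 889√70418/70418 ≈ 3.35 m/s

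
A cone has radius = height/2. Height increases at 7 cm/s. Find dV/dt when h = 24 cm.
1008π cm³/s

V = (1/3)π(h/2)²h = πh³/12
dV/dt = πh²/4 · 7
At h = 24: dV/dt = 1008π cm³/s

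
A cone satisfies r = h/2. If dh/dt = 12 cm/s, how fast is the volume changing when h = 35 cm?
3675π cm³/s

V = (1/3)π(h/2)²h = πh³/12
dV/dt = πh²/4 · 12
At h = 35: dV/dt = 3675π cm³/s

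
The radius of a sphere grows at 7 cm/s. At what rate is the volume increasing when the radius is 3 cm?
252π cm³/s

V = (4/3)πr³
dV/dt = dV/dr · dr/dt = 4πr² · 7
At r = 3: dV/dt = 252π cm³/s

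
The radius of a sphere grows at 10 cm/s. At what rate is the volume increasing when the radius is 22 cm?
19360π cm³/s

V = (4/3)πr³
dV/dt = dV/dr · dr/dt = 4πr² · 10
At r = 22: dV/dt = 19360π cm³/s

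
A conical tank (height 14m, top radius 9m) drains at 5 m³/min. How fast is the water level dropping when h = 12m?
245/(2916π) ≈ 0.02674 m/min

r/h = 9/14, so r = (9/14)h
V = (1/3)πr²h = (1/3)π((9/14)h)²h = (27/196)πh³
dV/dh = (81/196)πh²
dh/dt = (dV/dt)/(dV/dh) = -5/((81/196)π·12²) = -245/(2916π) m/min
The level is dropping at 245/(2916π) ≈ 0.02674 m/min.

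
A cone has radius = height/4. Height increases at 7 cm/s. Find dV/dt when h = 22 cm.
847π/4 cm³/s

V = (1/3)π(h/4)²h = πh³/48
dV/dt = πh²/16 · 7
At h = 22: dV/dt = 847π/4 cm³/s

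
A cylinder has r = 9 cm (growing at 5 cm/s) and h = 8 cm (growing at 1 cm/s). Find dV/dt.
801π cm³/s

V = πr²h
dV/dt = 2πrh·dr/dt + πr²·dh/dt
= 2π(9)(8)(5) + π(9)²(1)
= 801π cm³/s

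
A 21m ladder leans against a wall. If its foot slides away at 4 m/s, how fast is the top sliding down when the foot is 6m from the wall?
8√5/15 ≈ 1.193 m/s

x² + y² = 21²
2x·dx/dt + 2y·dy/dt = 0
dy/dt = -x/y · dx/dt = -6/(9√5) · 4 = -8√5/15 m/s
The top is descending at 8√5/15 ≈ 1.193 m/s.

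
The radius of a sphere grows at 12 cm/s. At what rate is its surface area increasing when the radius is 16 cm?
1536π cm²/s

S = 4πr²
dS/dt = dS/dr · dr/dt = 8πr · 12
At r = 16: dS/dt = 1536π cm²/s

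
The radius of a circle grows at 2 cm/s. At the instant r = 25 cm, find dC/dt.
4π cm/s

C = 2πr
dC/dt = 2π · dr/dt = 2π · 2 = 4π cm/s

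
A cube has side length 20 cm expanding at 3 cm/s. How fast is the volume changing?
3600 cm³/s

V = s³
dV/dt = 3s² · ds/dt = 3·20²·3 = 3600 cm³/s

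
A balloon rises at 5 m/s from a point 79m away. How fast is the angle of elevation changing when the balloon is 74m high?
0.033712 rad/s

tan(θ) = y/79
sec²(θ) · dθ/dt = (1/79) · dy/dt
dθ/dt = cos²(θ)/79 · 5 = 79/(79² + 74²) · 5
dθ/dt = 0.033712 rad/s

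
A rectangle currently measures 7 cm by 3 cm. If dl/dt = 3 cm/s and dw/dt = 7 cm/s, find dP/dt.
20 cm/s

P = 2(l + w)
dP/dt = 2(dl/dt + dw/dt) = 2(3 + 7) = 20 cm/s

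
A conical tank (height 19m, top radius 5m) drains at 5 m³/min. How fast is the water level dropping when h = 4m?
361/(80π) ≈ 1.436 m/min

r/h = 5/19, so r = (5/19)h
V = (1/3)πr²h = (1/3)π((5/19)h)²h = (25/1083)πh³
dV/dh = (25/361)πh²
dh/dt = (dV/dt)/(dV/dh) = -5/((25/361)π·4²) = -361/(80π) m/min
The level is dropping at 361/(80π) ≈ 1.436 m/min.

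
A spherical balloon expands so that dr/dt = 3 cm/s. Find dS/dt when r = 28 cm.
672π cm²/s

S = 4πr²
dS/dt = dS/dr · dr/dt = 8πr · 3
At r = 28: dS/dt = 672π cm²/s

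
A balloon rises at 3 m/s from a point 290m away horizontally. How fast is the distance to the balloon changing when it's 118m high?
177√24506/24506 ≈ 1.131 m/s

z² = 290² + y²
z = √(290² + 118²) = 2√24506
dz/dt = y/z · dy/dt = 118/(2√24506) · 3 = 177√24506/24506 ≈ 1.131 m/s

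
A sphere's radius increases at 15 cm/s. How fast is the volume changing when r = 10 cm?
6000π cm³/s

V = (4/3)πr³
dV/dt = dV/dr · dr/dt = 4πr² · 15
At r = 10: dV/dt = 6000π cm³/s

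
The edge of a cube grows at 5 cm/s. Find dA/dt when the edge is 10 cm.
600 cm²/s

A = 6s²
dA/dt = 12s · ds/dt = 12·10·5 = 600 cm²/s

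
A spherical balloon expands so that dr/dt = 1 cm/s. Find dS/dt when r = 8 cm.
64π cm²/s

S = 4πr²
dS/dt = dS/dr · dr/dt = 8πr · 1
At r = 8: dS/dt = 64π cm²/s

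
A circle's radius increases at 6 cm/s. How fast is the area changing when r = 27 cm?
324π cm²/s

A = πr²
dA/dt = 2πr · dr/dt = 2π(27)(6) = 324π cm²/s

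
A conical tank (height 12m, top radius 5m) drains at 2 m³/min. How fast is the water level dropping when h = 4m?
18/(25π) ≈ 0.2292 m/min

r/h = 5/12, so r = (5/12)h
V = (1/3)πr²h = (1/3)π((5/12)h)²h = (25/432)πh³
dV/dh = (25/144)πh²
dh/dt = (dV/dt)/(dV/dh) = -2/((25/144)π·4²) = -18/(25π) m/min
The level is dropping at 18/(25π) ≈ 0.2292 m/min.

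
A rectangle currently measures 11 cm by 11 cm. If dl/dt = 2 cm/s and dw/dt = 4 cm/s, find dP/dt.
12 cm/s

P = 2(l + w)
dP/dt = 2(dl/dt + dw/dt) = 2(2 + 4) = 12 cm/s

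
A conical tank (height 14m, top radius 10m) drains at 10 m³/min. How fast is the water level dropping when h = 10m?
49/(250π) ≈ 0.06239 m/min

r/h = 10/14, so r = (5/7)h
V = (1/3)πr²h = (1/3)π((5/7)h)²h = (25/147)πh³
dV/dh = (25/49)πh²
dh/dt = (dV/dt)/(dV/dh) = -10/((25/49)π·10²) = -49/(250π) m/min
The level is dropping at 49/(250π) ≈ 0.06239 m/min.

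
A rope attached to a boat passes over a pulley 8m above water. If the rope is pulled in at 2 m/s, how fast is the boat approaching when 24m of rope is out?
3√2/2 ≈ 2.121 m/s

rope² = x² + 8²
x = √(24² - 8²) = 16√2
dx/dt = (rope/x) · d(rope)/dt = (24/(16√2)) · (-2) = -3√2/2 m/s
The boat approaches at 3√2/2 ≈ 2.121 m/s.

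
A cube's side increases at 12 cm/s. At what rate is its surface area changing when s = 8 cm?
1152 cm²/s

A = 6s²
dA/dt = 12s · ds/dt = 12·8·12 = 1152 cm²/s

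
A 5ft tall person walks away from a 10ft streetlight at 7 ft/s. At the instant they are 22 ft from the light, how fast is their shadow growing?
7 ft/s

By similar triangles: 10/(x+s) = 5/s
Solving: s = 5x/5
ds/dt = 5/5 · dx/dt = 1 · 7 = 7 ft/s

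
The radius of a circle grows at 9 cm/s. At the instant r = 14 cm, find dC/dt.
18π cm/s

C = 2πr
dC/dt = 2π · dr/dt = 2π · 9 = 18π cm/s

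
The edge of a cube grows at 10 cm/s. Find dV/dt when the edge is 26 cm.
20280 cm³/s

V = s³
dV/dt = 3s² · ds/dt = 3·26²·10 = 20280 cm³/s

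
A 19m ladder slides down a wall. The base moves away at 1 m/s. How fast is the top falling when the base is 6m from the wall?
6√13/65 ≈ 0.3328 m/s

x² + y² = 19²
2x·dx/dt + 2y·dy/dt = 0
dy/dt = -x/y · dx/dt = -6/(5√13) · 1 = -6√13/65 m/s
The top is descending at 6√13/65 ≈ 0.3328 m/s.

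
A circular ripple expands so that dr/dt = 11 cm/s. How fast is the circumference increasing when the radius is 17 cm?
22π cm/s

C = 2πr
dC/dt = 2π · dr/dt = 2π · 11 = 22π cm/s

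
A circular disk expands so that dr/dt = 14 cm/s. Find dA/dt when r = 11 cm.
308π cm²/s

A = πr²
dA/dt = 2πr · dr/dt = 2π(11)(14) = 308π cm²/s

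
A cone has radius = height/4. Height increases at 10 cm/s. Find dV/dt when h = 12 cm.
90π cm³/s

V = (1/3)π(h/4)²h = πh³/48
dV/dt = πh²/16 · 10
At h = 12: dV/dt = 90π cm³/s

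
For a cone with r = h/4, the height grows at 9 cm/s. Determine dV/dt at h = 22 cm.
1089π/4 cm³/s

V = (1/3)π(h/4)²h = πh³/48
dV/dt = πh²/16 · 9
At h = 22: dV/dt = 1089π/4 cm³/s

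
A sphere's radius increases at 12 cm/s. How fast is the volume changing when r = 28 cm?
37632π cm³/s

V = (4/3)πr³
dV/dt = dV/dr · dr/dt = 4πr² · 12
At r = 28: dV/dt = 37632π cm³/s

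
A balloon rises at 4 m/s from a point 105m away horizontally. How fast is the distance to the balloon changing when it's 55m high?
22√562/281 ≈ 1.856 m/s

z² = 105² + y²
z = √(105² + 55²) = 5√562
dz/dt = y/z · dy/dt = 55/(5√562) · 4 = 22√562/281 ≈ 1.856 m/s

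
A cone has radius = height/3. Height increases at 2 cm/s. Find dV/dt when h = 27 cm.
162π cm³/s

V = (1/3)π(h/3)²h = πh³/27
dV/dt = πh²/9 · 2
At h = 27: dV/dt = 162π cm³/s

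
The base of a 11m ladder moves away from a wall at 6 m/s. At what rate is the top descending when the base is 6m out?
36√85/85 ≈ 3.905 m/s

x² + y² = 11²
2x·dx/dt + 2y·dy/dt = 0
dy/dt = -x/y · dx/dt = -6/√85 · 6 = -36√85/85 m/s
The top is descending at 36√85/85 ≈ 3.905 m/s.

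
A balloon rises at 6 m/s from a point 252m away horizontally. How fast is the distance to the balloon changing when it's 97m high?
582√72913/72913 ≈ 2.155 m/s

z² = 252² + y²
z = √(252² + 97²) = √72913
dz/dt = y/z · dy/dt = 97/√72913 · 6 = 582√72913/72913 ≈ 2.155 m/s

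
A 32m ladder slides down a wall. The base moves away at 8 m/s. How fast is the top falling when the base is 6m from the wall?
24√247/247 ≈ 1.527 m/s

x² + y² = 32²
2x·dx/dt + 2y·dy/dt = 0
dy/dt = -x/y · dx/dt = -6/(2√247) · 8 = -24√247/247 m/s
The top is descending at 24√247/247 ≈ 1.527 m/s.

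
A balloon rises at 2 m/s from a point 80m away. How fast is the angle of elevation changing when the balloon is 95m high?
0.010373 rad/s

tan(θ) = y/80
sec²(θ) · dθ/dt = (1/80) · dy/dt
dθ/dt = cos²(θ)/80 · 2 = 80/(80² + 95²) · 2
dθ/dt = 0.010373 rad/s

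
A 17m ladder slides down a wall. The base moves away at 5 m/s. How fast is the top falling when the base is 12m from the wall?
12√145/29 ≈ 4.983 m/s

x² + y² = 17²
2x·dx/dt + 2y·dy/dt = 0
dy/dt = -x/y · dx/dt = -12/√145 · 5 = -12√145/29 m/s
The top is descending at 12√145/29 ≈ 4.983 m/s.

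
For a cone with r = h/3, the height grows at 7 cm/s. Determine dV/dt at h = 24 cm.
448π cm³/s

V = (1/3)π(h/3)²h = πh³/27
dV/dt = πh²/9 · 7
At h = 24: dV/dt = 448π cm³/s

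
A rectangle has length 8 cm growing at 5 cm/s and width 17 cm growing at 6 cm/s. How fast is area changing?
133 cm²/s

A = lw
dA/dt = w·dl/dt + l·dw/dt = 17·5 + 8·6 = 133 cm²/s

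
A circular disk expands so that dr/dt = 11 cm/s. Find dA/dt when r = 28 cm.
616π cm²/s

A = πr²
dA/dt = 2πr · dr/dt = 2π(28)(11) = 616π cm²/s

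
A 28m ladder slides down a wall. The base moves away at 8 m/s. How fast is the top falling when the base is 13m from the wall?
104√615/615 ≈ 4.194 m/s

x² + y² = 28²
2x·dx/dt + 2y·dy/dt = 0
dy/dt = -x/y · dx/dt = -13/√615 · 8 = -104√615/615 m/s
The top is descending at 104√615/615 ≈ 4.194 m/s.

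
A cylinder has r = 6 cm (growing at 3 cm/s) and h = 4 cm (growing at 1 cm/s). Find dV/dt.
180π cm³/s

V = πr²h
dV/dt = 2πrh·dr/dt + πr²·dh/dt
= 2π(6)(4)(3) + π(6)²(1)
= 180π cm³/s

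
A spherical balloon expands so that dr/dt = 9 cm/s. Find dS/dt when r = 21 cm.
1512π cm²/s

S = 4πr²
dS/dt = dS/dr · dr/dt = 8πr · 9
At r = 21: dS/dt = 1512π cm²/s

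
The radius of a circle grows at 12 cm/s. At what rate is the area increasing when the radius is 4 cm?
96π cm²/s

A = πr²
dA/dt = 2πr · dr/dt = 2π(4)(12) = 96π cm²/s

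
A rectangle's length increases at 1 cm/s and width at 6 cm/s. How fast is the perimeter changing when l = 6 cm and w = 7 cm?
14 cm/s

P = 2(l + w)
dP/dt = 2(dl/dt + dw/dt) = 2(1 + 6) = 14 cm/s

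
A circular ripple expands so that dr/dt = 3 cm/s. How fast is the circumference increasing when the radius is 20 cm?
6π cm/s

C = 2πr
dC/dt = 2π · dr/dt = 2π · 3 = 6π cm/s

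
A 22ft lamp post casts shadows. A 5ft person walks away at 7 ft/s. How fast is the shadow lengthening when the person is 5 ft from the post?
35/17 ft/s

By similar triangles: 22/(x+s) = 5/s
Solving: s = 5x/17
ds/dt = 5/17 · dx/dt = 5/17 · 7 = 35/17 ft/s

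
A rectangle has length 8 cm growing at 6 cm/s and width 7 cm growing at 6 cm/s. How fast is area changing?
90 cm²/s

A = lw
dA/dt = w·dl/dt + l·dw/dt = 7·6 + 8·6 = 90 cm²/s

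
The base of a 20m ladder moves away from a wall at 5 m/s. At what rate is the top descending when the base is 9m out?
45√319/319 ≈ 2.52 m/s

x² + y² = 20²
2x·dx/dt + 2y·dy/dt = 0
dy/dt = -x/y · dx/dt = -9/√319 · 5 = -45√319/319 m/s
The top is descending at 45√319/319 ≈ 2.52 m/s.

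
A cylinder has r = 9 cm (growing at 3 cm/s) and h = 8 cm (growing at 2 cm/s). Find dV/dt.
594π cm³/s

V = πr²h
dV/dt = 2πrh·dr/dt + πr²·dh/dt
= 2π(9)(8)(3) + π(9)²(2)
= 594π cm³/s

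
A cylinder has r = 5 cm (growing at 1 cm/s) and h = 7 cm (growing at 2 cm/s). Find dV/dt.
120π cm³/s

V = πr²h
dV/dt = 2πrh·dr/dt + πr²·dh/dt
= 2π(5)(7)(1) + π(5)²(2)
= 120π cm³/s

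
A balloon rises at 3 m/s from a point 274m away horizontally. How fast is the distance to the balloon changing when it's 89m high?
267√82997/82997 ≈ 0.9268 m/s

z² = 274² + y²
z = √(274² + 89²) = √82997
dz/dt = y/z · dy/dt = 89/√82997 · 3 = 267√82997/82997 ≈ 0.9268 m/s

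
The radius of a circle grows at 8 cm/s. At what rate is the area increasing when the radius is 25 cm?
400π cm²/s

A = πr²
dA/dt = 2πr · dr/dt = 2π(25)(8) = 400π cm²/s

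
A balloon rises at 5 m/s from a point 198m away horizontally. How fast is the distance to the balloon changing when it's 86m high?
43√466/466 ≈ 1.992 m/s

z² = 198² + y²
z = √(198² + 86²) = 10√466
dz/dt = y/z · dy/dt = 86/(10√466) · 5 = 43√466/466 ≈ 1.992 m/s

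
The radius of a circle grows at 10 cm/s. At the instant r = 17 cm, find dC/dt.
20π cm/s

C = 2πr
dC/dt = 2π · dr/dt = 2π · 10 = 20π cm/s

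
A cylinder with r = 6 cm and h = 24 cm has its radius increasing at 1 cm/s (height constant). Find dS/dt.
72π cm²/s

S = 2πrh + 2πr² (lateral + bases)
dS/dt = (2πh + 4πr)·dr/dt = (2π·24 + 4π·6)·1
= 72π cm²/s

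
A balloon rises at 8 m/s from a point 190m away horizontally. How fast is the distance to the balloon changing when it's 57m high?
24√109/109 ≈ 2.299 m/s

z² = 190² + y²
z = √(190² + 57²) = 19√109
dz/dt = y/z · dy/dt = 57/(19√109) · 8 = 24√109/109 ≈ 2.299 m/s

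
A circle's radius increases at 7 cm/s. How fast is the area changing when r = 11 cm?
154π cm²/s

A = πr²
dA/dt = 2πr · dr/dt = 2π(11)(7) = 154π cm²/s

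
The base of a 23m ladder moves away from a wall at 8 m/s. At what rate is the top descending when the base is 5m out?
10√14/21 ≈ 1.782 m/s

x² + y² = 23²
2x·dx/dt + 2y·dy/dt = 0
dy/dt = -x/y · dx/dt = -5/(6√14) · 8 = -10√14/21 m/s
The top is descending at 10√14/21 ≈ 1.782 m/s.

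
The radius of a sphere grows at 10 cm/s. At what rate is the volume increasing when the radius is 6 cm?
1440π cm³/s

V = (4/3)πr³
dV/dt = dV/dr · dr/dt = 4πr² · 10
At r = 6: dV/dt = 1440π cm³/s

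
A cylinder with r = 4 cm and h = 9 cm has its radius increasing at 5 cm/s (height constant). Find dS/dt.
170π cm²/s

S = 2πrh + 2πr² (lateral + bases)
dS/dt = (2πh + 4πr)·dr/dt = (2π·9 + 4π·4)·5
= 170π cm²/s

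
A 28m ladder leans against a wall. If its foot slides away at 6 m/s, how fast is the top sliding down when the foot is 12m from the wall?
9√10/10 ≈ 2.846 m/s

x² + y² = 28²
2x·dx/dt + 2y·dy/dt = 0
dy/dt = -x/y · dx/dt = -12/(8√10) · 6 = -9√10/10 m/s
The top is descending at 9√10/10 ≈ 2.846 m/s.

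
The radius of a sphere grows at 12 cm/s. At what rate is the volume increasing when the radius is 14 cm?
9408π cm³/s

V = (4/3)πr³
dV/dt = dV/dr · dr/dt = 4πr² · 12
At r = 14: dV/dt = 9408π cm³/s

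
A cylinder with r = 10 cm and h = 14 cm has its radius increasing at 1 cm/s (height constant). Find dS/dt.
68π cm²/s

S = 2πrh + 2πr² (lateral + bases)
dS/dt = (2πh + 4πr)·dr/dt = (2π·14 + 4π·10)·1
= 68π cm²/s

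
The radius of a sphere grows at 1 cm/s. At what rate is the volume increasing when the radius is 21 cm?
1764π cm³/s

V = (4/3)πr³
dV/dt = dV/dr · dr/dt = 4πr² · 1
At r = 21: dV/dt = 1764π cm³/s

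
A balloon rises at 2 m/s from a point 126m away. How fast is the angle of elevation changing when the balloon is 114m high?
0.008728 rad/s

tan(θ) = y/126
sec²(θ) · dθ/dt = (1/126) · dy/dt
dθ/dt = cos²(θ)/126 · 2 = 126/(126² + 114²) · 2
dθ/dt = 0.008728 rad/s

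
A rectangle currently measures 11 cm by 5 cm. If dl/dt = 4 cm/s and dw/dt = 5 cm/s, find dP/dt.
18 cm/s

P = 2(l + w)
dP/dt = 2(dl/dt + dw/dt) = 2(4 + 5) = 18 cm/s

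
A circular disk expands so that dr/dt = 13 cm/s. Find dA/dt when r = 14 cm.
364π cm²/s

A = πr²
dA/dt = 2πr · dr/dt = 2π(14)(13) = 364π cm²/s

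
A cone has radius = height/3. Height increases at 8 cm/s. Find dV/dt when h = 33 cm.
968π cm³/s

V = (1/3)π(h/3)²h = πh³/27
dV/dt = πh²/9 · 8
At h = 33: dV/dt = 968π cm³/s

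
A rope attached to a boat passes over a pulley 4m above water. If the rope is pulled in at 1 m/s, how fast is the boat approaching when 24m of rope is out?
6√35/35 ≈ 1.014 m/s

rope² = x² + 4²
x = √(24² - 4²) = 4√35
dx/dt = (rope/x) · d(rope)/dt = (24/(4√35)) · (-1) = -6√35/35 m/s
The boat approaches at 6√35/35 ≈ 1.014 m/s.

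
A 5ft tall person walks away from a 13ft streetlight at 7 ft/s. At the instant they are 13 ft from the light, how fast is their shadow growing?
35/8 ft/s

By similar triangles: 13/(x+s) = 5/s
Solving: s = 5x/8
ds/dt = 5/8 · dx/dt = 5/8 · 7 = 35/8 ft/s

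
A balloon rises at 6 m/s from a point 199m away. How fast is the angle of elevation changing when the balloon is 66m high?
0.027163 rad/s

tan(θ) = y/199
sec²(θ) · dθ/dt = (1/199) · dy/dt
dθ/dt = cos²(θ)/199 · 6 = 199/(199² + 66²) · 6
dθ/dt = 0.027163 rad/s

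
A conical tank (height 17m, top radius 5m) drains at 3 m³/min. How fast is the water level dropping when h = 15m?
289/(1875π) ≈ 0.04906 m/min

r/h = 5/17, so r = (5/17)h
V = (1/3)πr²h = (1/3)π((5/17)h)²h = (25/867)πh³
dV/dh = (25/289)πh²
dh/dt = (dV/dt)/(dV/dh) = -3/((25/289)π·15²) = -289/(1875π) m/min
The level is dropping at 289/(1875π) ≈ 0.04906 m/min.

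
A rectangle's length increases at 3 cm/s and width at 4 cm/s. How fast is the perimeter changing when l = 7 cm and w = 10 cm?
14 cm/s

P = 2(l + w)
dP/dt = 2(dl/dt + dw/dt) = 2(3 + 4) = 14 cm/s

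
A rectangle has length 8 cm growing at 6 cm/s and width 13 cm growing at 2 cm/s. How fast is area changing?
94 cm²/s

A = lw
dA/dt = w·dl/dt + l·dw/dt = 13·6 + 8·2 = 94 cm²/s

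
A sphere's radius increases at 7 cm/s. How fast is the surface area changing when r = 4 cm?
224π cm²/s

S = 4πr²
dS/dt = dS/dr · dr/dt = 8πr · 7
At r = 4: dS/dt = 224π cm²/s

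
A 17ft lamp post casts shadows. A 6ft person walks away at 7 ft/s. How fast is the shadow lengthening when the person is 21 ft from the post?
42/11 ft/s

By similar triangles: 17/(x+s) = 6/s
Solving: s = 6x/11
ds/dt = 6/11 · dx/dt = 6/11 · 7 = 42/11 ft/s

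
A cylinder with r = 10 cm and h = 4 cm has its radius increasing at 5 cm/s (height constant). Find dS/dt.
240π cm²/s

S = 2πrh + 2πr² (lateral + bases)
dS/dt = (2πh + 4πr)·dr/dt = (2π·4 + 4π·10)·5
= 240π cm²/s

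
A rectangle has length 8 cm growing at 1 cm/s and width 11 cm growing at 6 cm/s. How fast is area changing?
59 cm²/s

A = lw
dA/dt = w·dl/dt + l·dw/dt = 11·1 + 8·6 = 59 cm²/s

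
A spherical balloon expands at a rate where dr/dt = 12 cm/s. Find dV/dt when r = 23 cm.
25392π cm³/s

V = (4/3)πr³
dV/dt = dV/dr · dr/dt = 4πr² · 12
At r = 23: dV/dt = 25392π cm³/s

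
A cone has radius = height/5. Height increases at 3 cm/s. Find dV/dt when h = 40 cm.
192π cm³/s

V = (1/3)π(h/5)²h = πh³/75
dV/dt = πh²/25 · 3
At h = 40: dV/dt = 192π cm³/s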